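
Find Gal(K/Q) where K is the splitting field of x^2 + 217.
Gal(K/Q) = Z/2Z (cyclic of order 2)

x^2 + 217 is irreducible over Q since -217 is not a rational square. The splitting field Q(sqrt(-217)) has degree 2 over Q, and its unique nontrivial automorphism is sqrt(-217) ↦ -sqrt(-217). Hence Gal(Q(sqrt(-217))/Q) = Z/2Z.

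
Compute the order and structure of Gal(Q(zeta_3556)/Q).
|Gal(Q(zeta_3556)/Q)| = phi(3556) = 1512; group ≅ (Z/3556Z)^* ≅ Z/2Z × Z/6Z × Z/126Z

The n-th cyclotomic polynomial Φ_3556(x) is the minimal polynomial of zeta_3556 over Q and has degree phi(3556) = 1512. So Q(zeta_3556) is a degree-1512 Galois extension with Galois group (Z/3556Z)^*. By CRT, (Z/3556Z)^* ≅ (Z/4Z)^* × (Z/7Z)^* × (Z/127Z)^*. Each prime-power unit group is (Z/4Z)^* ≅ Z/2Z; (Z/7Z)^* ≅ Z/6Z; (Z/127Z)^* ≅ Z/126Z. Hence Gal(Q(zeta_3556)/Q) ≅ Z/2Z × Z/6Z × Z/126Z.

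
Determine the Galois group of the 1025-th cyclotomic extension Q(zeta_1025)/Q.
|Gal(Q(zeta_1025)/Q)| = phi(1025) = 800; group ≅ (Z/1025Z)^* ≅ Z/20Z × Z/40Z

The n-th cyclotomic polynomial Φ_1025(x) is the minimal polynomial of zeta_1025 over Q and has degree phi(1025) = 800. So Q(zeta_1025) is a degree-800 Galois extension with Galois group (Z/1025Z)^*. By CRT, (Z/1025Z)^* ≅ (Z/25Z)^* × (Z/41Z)^*. Each prime-power unit group is (Z/25Z)^* ≅ Z/20Z; (Z/41Z)^* ≅ Z/40Z. Hence Gal(Q(zeta_1025)/Q) ≅ Z/20Z × Z/40Z.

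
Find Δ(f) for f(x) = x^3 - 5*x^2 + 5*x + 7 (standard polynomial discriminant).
Δ = -848

For x^3 + a x^2 + b x + c the discriminant is Δ = 18 a b c - 4 a^3 c + a^2 b^2 - 4 b^3 - 27 c^2.
Plug a = -5, b = 5, c = 7:
  18*(-5)*(5)*(7) - 4*(-5)^3*(7) + (-5)^2*(5)^2 - 4*(5)^3 - 27*(7)^2
  = -3150 + (3500) + 625 + (-500) + (-1323)
  = -848.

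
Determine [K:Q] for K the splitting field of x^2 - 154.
[K:Q] = 2

The polynomial x^2 - 154 is irreducible over Q since 154 is not a perfect square. Its splitting field is Q(sqrt(154)), which has degree 2 over Q.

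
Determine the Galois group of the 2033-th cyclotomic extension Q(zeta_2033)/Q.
|Gal(Q(zeta_2033)/Q)| = phi(2033) = 1908; group ≅ (Z/2033Z)^* ≅ Z/18Z × Z/106Z

The n-th cyclotomic polynomial Φ_2033(x) is the minimal polynomial of zeta_2033 over Q and has degree phi(2033) = 1908. So Q(zeta_2033) is a degree-1908 Galois extension with Galois group (Z/2033Z)^*. By CRT, (Z/2033Z)^* ≅ (Z/19Z)^* × (Z/107Z)^*. Each prime-power unit group is (Z/19Z)^* ≅ Z/18Z; (Z/107Z)^* ≅ Z/106Z. Hence Gal(Q(zeta_2033)/Q) ≅ Z/18Z × Z/106Z.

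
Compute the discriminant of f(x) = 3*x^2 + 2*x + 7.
Δ = -80

For a quadratic a x^2 + b x + c the discriminant is Δ = b^2 - 4ac = (2)^2 - 4*(3)*(7) = 4 - (84) = -80.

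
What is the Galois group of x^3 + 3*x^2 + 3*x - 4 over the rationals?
Gal(K/Q) = S_3 (symmetric group of order 6)

Compute the discriminant of x^3 + (3)*x^2 + (3)*x + (-4): Δ = -675. Since Δ is not a rational square, the Galois group is not contained in A_3; it must be the full S_3 (irreducibility of the cubic rules out anything smaller).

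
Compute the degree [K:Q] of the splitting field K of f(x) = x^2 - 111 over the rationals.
[K:Q] = 2

The polynomial x^2 - 111 is irreducible over Q since 111 is not a perfect square. Its splitting field is Q(sqrt(111)), which has degree 2 over Q.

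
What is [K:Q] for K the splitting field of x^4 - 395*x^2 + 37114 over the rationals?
[K:Q] = 4

f factors as (x^2 - 241)(x^2 - 154); the splitting field is K = Q(sqrt(241), sqrt(154)). Since 241, 154, and 37114 are all non-squares in Q, the three subfields Q(sqrt(241)), Q(sqrt(154)), Q(sqrt(37114)) are distinct degree-2 extensions, so [K:Q] = 4 (Klein four Galois group).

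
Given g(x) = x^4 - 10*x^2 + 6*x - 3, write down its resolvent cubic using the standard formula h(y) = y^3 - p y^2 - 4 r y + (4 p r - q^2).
h(y) = y^3 + 10*y^2 + 12*y + 84

Identify coefficients: p = -10, q = 6, r = -3.
Plug into h(y) = y^3 - p y^2 - 4 r y + (4 p r - q^2):
  h(y) = y^3 - (-10) y^2 - 4*(-3) y + (4*(-10)*(-3) - (6)^2)
       = y^3 + (10) y^2 + (12) y + (84).
Simplifying: h(y) = y^3 + 10*y^2 + 12*y + 84.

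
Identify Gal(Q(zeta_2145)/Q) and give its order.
|Gal(Q(zeta_2145)/Q)| = phi(2145) = 960; group ≅ (Z/2145Z)^* ≅ Z/2Z × Z/4Z × Z/10Z × Z/12Z

The n-th cyclotomic polynomial Φ_2145(x) is the minimal polynomial of zeta_2145 over Q and has degree phi(2145) = 960. So Q(zeta_2145) is a degree-960 Galois extension with Galois group (Z/2145Z)^*. By CRT, (Z/2145Z)^* ≅ (Z/3Z)^* × (Z/5Z)^* × (Z/11Z)^* × (Z/13Z)^*. Each prime-power unit group is (Z/3Z)^* ≅ Z/2Z; (Z/5Z)^* ≅ Z/4Z; (Z/11Z)^* ≅ Z/10Z; (Z/13Z)^* ≅ Z/12Z. Hence Gal(Q(zeta_2145)/Q) ≅ Z/2Z × Z/4Z × Z/10Z × Z/12Z.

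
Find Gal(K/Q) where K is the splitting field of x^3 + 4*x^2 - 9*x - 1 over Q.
Gal(K/Q) = S_3 (symmetric group of order 6)

Compute the discriminant of x^3 + (4)*x^2 + (-9)*x + (-1): Δ = 5089. Since Δ is not a rational square, the Galois group is not contained in A_3; it must be the full S_3 (irreducibility of the cubic rules out anything smaller).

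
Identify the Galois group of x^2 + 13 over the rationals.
Gal(K/Q) = Z/2Z (cyclic of order 2)

x^2 + 13 is irreducible over Q since -13 is not a rational square. The splitting field Q(sqrt(-13)) has degree 2 over Q, and its unique nontrivial automorphism is sqrt(-13) ↦ -sqrt(-13). Hence Gal(Q(sqrt(-13))/Q) = Z/2Z.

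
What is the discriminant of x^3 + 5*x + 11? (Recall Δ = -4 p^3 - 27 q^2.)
Δ = -3767

For a depressed cubic x^3 + p x + q the discriminant is Δ = -4 p^3 - 27 q^2 = -4*(5)^3 - 27*(11)^2 = -500 - 3267 = -3767.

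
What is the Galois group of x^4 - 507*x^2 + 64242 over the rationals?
Gal(K/Q) = V_4 (Klein four-group, Z/2Z × Z/2Z)

f factors as (x^2 - 258)(x^2 - 249), so the splitting field is K = Q(sqrt(258), sqrt(249)). The elements 258, 249, 64242 are all non-squares in Q, so sqrt(258) and sqrt(249) generate independent quadratic extensions. Thus [K:Q] = 4 and Gal(K/Q) is generated by the two order-2 automorphisms sqrt(258) ↦ -sqrt(258) and sqrt(249) ↦ -sqrt(249), giving V_4.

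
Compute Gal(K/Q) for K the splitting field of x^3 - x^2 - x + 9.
Gal(K/Q) = S_3 (symmetric group of order 6)

Compute the discriminant of x^3 + (-1)*x^2 + (-1)*x + (9): Δ = -1984. Since Δ is not a rational square, the Galois group is not contained in A_3; it must be the full S_3 (irreducibility of the cubic rules out anything smaller).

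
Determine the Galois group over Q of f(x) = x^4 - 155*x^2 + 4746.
Gal(K/Q) = V_4 (Klein four-group, Z/2Z × Z/2Z)

f factors as (x^2 - 42)(x^2 - 113), so the splitting field is K = Q(sqrt(42), sqrt(113)). The elements 42, 113, 4746 are all non-squares in Q, so sqrt(42) and sqrt(113) generate independent quadratic extensions. Thus [K:Q] = 4 and Gal(K/Q) is generated by the two order-2 automorphisms sqrt(42) ↦ -sqrt(42) and sqrt(113) ↦ -sqrt(113), giving V_4.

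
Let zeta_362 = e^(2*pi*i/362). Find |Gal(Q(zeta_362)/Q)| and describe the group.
|Gal(Q(zeta_362)/Q)| = phi(362) = 180; group ≅ (Z/362Z)^* ≅ Z/180Z

The n-th cyclotomic polynomial Φ_362(x) is the minimal polynomial of zeta_362 over Q and has degree phi(362) = 180. So Q(zeta_362) is a degree-180 Galois extension with Galois group (Z/362Z)^*. By CRT, (Z/362Z)^* ≅ (Z/2Z)^* × (Z/181Z)^*. Each prime-power unit group is (Z/2Z)^* ≅ trivial group (order 1); (Z/181Z)^* ≅ Z/180Z. Hence Gal(Q(zeta_362)/Q) ≅ Z/180Z.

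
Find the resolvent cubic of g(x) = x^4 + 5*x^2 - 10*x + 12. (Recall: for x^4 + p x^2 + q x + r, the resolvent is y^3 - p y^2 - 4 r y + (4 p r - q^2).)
h(y) = y^3 - 5*y^2 - 48*y + 140

Identify coefficients: p = 5, q = -10, r = 12.
Plug into h(y) = y^3 - p y^2 - 4 r y + (4 p r - q^2):
  h(y) = y^3 - (5) y^2 - 4*(12) y + (4*(5)*(12) - (-10)^2)
       = y^3 + (-5) y^2 + (-48) y + (140).
Simplifying: h(y) = y^3 - 5*y^2 - 48*y + 140.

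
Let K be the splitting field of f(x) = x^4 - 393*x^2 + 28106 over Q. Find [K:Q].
[K:Q] = 4

f factors as (x^2 - 299)(x^2 - 94); the splitting field is K = Q(sqrt(299), sqrt(94)). Since 299, 94, and 28106 are all non-squares in Q, the three subfields Q(sqrt(299)), Q(sqrt(94)), Q(sqrt(28106)) are distinct degree-2 extensions, so [K:Q] = 4 (Klein four Galois group).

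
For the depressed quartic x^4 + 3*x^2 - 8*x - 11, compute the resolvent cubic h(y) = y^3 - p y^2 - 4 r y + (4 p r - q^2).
h(y) = y^3 - 3*y^2 + 44*y - 196

Identify coefficients: p = 3, q = -8, r = -11.
Plug into h(y) = y^3 - p y^2 - 4 r y + (4 p r - q^2):
  h(y) = y^3 - (3) y^2 - 4*(-11) y + (4*(3)*(-11) - (-8)^2)
       = y^3 + (-3) y^2 + (44) y + (-196).
Simplifying: h(y) = y^3 - 3*y^2 + 44*y - 196.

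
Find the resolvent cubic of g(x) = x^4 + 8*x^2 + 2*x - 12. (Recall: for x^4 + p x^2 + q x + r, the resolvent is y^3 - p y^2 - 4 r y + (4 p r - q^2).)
h(y) = y^3 - 8*y^2 + 48*y - 388

Identify coefficients: p = 8, q = 2, r = -12.
Plug into h(y) = y^3 - p y^2 - 4 r y + (4 p r - q^2):
  h(y) = y^3 - (8) y^2 - 4*(-12) y + (4*(8)*(-12) - (2)^2)
       = y^3 + (-8) y^2 + (48) y + (-388).
Simplifying: h(y) = y^3 - 8*y^2 + 48*y - 388.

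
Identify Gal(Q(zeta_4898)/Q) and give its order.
|Gal(Q(zeta_4898)/Q)| = phi(4898) = 2340; group ≅ (Z/4898Z)^* ≅ Z/30Z × Z/78Z

The n-th cyclotomic polynomial Φ_4898(x) is the minimal polynomial of zeta_4898 over Q and has degree phi(4898) = 2340. So Q(zeta_4898) is a degree-2340 Galois extension with Galois group (Z/4898Z)^*. By CRT, (Z/4898Z)^* ≅ (Z/2Z)^* × (Z/31Z)^* × (Z/79Z)^*. Each prime-power unit group is (Z/2Z)^* ≅ trivial group (order 1); (Z/31Z)^* ≅ Z/30Z; (Z/79Z)^* ≅ Z/78Z. Hence Gal(Q(zeta_4898)/Q) ≅ Z/30Z × Z/78Z.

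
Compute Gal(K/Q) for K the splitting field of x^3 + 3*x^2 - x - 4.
Gal(K/Q) = S_3 (symmetric group of order 6)

Compute the discriminant of x^3 + (3)*x^2 + (-1)*x + (-4): Δ = 229. Since Δ is not a rational square, the Galois group is not contained in A_3; it must be the full S_3 (irreducibility of the cubic rules out anything smaller).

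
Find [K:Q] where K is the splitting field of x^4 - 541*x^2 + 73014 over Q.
[K:Q] = 4

f factors as (x^2 - 258)(x^2 - 283); the splitting field is K = Q(sqrt(258), sqrt(283)). Since 258, 283, and 73014 are all non-squares in Q, the three subfields Q(sqrt(258)), Q(sqrt(283)), Q(sqrt(73014)) are distinct degree-2 extensions, so [K:Q] = 4 (Klein four Galois group).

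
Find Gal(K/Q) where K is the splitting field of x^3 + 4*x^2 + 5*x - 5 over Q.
Gal(K/Q) = S_3 (symmetric group of order 6)

Compute the discriminant of x^3 + (4)*x^2 + (5)*x + (-5): Δ = -1295. Since Δ is not a rational square, the Galois group is not contained in A_3; it must be the full S_3 (irreducibility of the cubic rules out anything smaller).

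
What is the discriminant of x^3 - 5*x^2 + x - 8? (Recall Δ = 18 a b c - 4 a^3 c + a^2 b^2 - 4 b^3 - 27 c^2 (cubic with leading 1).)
Δ = -4987

For x^3 + a x^2 + b x + c the discriminant is Δ = 18 a b c - 4 a^3 c + a^2 b^2 - 4 b^3 - 27 c^2.
Plug a = -5, b = 1, c = -8:
  18*(-5)*(1)*(-8) - 4*(-5)^3*(-8) + (-5)^2*(1)^2 - 4*(1)^3 - 27*(-8)^2
  = 720 + (-4000) + 25 + (-4) + (-1728)
  = -4987.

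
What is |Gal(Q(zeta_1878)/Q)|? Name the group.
|Gal(Q(zeta_1878)/Q)| = phi(1878) = 624; group ≅ (Z/1878Z)^* ≅ Z/2Z × Z/312Z

The n-th cyclotomic polynomial Φ_1878(x) is the minimal polynomial of zeta_1878 over Q and has degree phi(1878) = 624. So Q(zeta_1878) is a degree-624 Galois extension with Galois group (Z/1878Z)^*. By CRT, (Z/1878Z)^* ≅ (Z/2Z)^* × (Z/3Z)^* × (Z/313Z)^*. Each prime-power unit group is (Z/2Z)^* ≅ trivial group (order 1); (Z/3Z)^* ≅ Z/2Z; (Z/313Z)^* ≅ Z/312Z. Hence Gal(Q(zeta_1878)/Q) ≅ Z/2Z × Z/312Z.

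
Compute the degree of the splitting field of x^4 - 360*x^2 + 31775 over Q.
[K:Q] = 4

f factors as (x^2 - 205)(x^2 - 155); the splitting field is K = Q(sqrt(205), sqrt(155)). Since 205, 155, and 31775 are all non-squares in Q, the three subfields Q(sqrt(205)), Q(sqrt(155)), Q(sqrt(31775)) are distinct degree-2 extensions, so [K:Q] = 4 (Klein four Galois group).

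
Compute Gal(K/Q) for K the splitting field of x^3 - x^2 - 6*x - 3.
Gal(K/Q) = S_3 (symmetric group of order 6)

Compute the discriminant of x^3 + (-1)*x^2 + (-6)*x + (-3): Δ = 321. Since Δ is not a rational square, the Galois group is not contained in A_3; it must be the full S_3 (irreducibility of the cubic rules out anything smaller).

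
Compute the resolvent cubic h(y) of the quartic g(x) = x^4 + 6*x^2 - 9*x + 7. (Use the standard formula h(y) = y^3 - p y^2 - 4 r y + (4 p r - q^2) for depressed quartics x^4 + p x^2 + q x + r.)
h(y) = y^3 - 6*y^2 - 28*y + 87

Identify coefficients: p = 6, q = -9, r = 7.
Plug into h(y) = y^3 - p y^2 - 4 r y + (4 p r - q^2):
  h(y) = y^3 - (6) y^2 - 4*(7) y + (4*(6)*(7) - (-9)^2)
       = y^3 + (-6) y^2 + (-28) y + (87).
Simplifying: h(y) = y^3 - 6*y^2 - 28*y + 87.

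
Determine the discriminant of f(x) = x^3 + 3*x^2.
Δ = 0

For x^3 + a x^2 + b x + c the discriminant is Δ = 18 a b c - 4 a^3 c + a^2 b^2 - 4 b^3 - 27 c^2.
Plug a = 3, b = 0, c = 0:
  18*(3)*(0)*(0) - 4*(3)^3*(0) + (3)^2*(0)^2 - 4*(0)^3 - 27*(0)^2
  = 0 + (0) + 0 + (0) + (0)
  = 0.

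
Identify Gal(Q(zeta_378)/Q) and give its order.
|Gal(Q(zeta_378)/Q)| = phi(378) = 108; group ≅ (Z/378Z)^* ≅ Z/6Z × Z/18Z

The n-th cyclotomic polynomial Φ_378(x) is the minimal polynomial of zeta_378 over Q and has degree phi(378) = 108. So Q(zeta_378) is a degree-108 Galois extension with Galois group (Z/378Z)^*. By CRT, (Z/378Z)^* ≅ (Z/2Z)^* × (Z/27Z)^* × (Z/7Z)^*. Each prime-power unit group is (Z/2Z)^* ≅ trivial group (order 1); (Z/27Z)^* ≅ Z/18Z; (Z/7Z)^* ≅ Z/6Z. Hence Gal(Q(zeta_378)/Q) ≅ Z/6Z × Z/18Z.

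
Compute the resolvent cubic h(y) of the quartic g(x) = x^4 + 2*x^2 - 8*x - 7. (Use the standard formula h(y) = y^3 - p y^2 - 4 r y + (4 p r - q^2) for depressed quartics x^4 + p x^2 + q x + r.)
h(y) = y^3 - 2*y^2 + 28*y - 120

Identify coefficients: p = 2, q = -8, r = -7.
Plug into h(y) = y^3 - p y^2 - 4 r y + (4 p r - q^2):
  h(y) = y^3 - (2) y^2 - 4*(-7) y + (4*(2)*(-7) - (-8)^2)
       = y^3 + (-2) y^2 + (28) y + (-120).
Simplifying: h(y) = y^3 - 2*y^2 + 28*y - 120.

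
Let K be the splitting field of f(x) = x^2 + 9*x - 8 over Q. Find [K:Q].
[K:Q] = 2

The discriminant of x^2 + (9)*x + (-8) is b^2 - 4c = 81 - (-32) = 113. Since 113 is not a perfect square in Q, the polynomial is irreducible over Q. Its two roots generate a degree-2 extension, so [K:Q] = 2.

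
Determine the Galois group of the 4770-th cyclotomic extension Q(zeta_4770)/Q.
|Gal(Q(zeta_4770)/Q)| = phi(4770) = 1248; group ≅ (Z/4770Z)^* ≅ Z/4Z × Z/6Z × Z/52Z

The n-th cyclotomic polynomial Φ_4770(x) is the minimal polynomial of zeta_4770 over Q and has degree phi(4770) = 1248. So Q(zeta_4770) is a degree-1248 Galois extension with Galois group (Z/4770Z)^*. By CRT, (Z/4770Z)^* ≅ (Z/2Z)^* × (Z/9Z)^* × (Z/5Z)^* × (Z/53Z)^*. Each prime-power unit group is (Z/2Z)^* ≅ trivial group (order 1); (Z/9Z)^* ≅ Z/6Z; (Z/5Z)^* ≅ Z/4Z; (Z/53Z)^* ≅ Z/52Z. Hence Gal(Q(zeta_4770)/Q) ≅ Z/4Z × Z/6Z × Z/52Z.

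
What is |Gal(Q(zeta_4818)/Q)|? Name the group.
|Gal(Q(zeta_4818)/Q)| = phi(4818) = 1440; group ≅ (Z/4818Z)^* ≅ Z/2Z × Z/10Z × Z/72Z

The n-th cyclotomic polynomial Φ_4818(x) is the minimal polynomial of zeta_4818 over Q and has degree phi(4818) = 1440. So Q(zeta_4818) is a degree-1440 Galois extension with Galois group (Z/4818Z)^*. By CRT, (Z/4818Z)^* ≅ (Z/2Z)^* × (Z/3Z)^* × (Z/11Z)^* × (Z/73Z)^*. Each prime-power unit group is (Z/2Z)^* ≅ trivial group (order 1); (Z/3Z)^* ≅ Z/2Z; (Z/11Z)^* ≅ Z/10Z; (Z/73Z)^* ≅ Z/72Z. Hence Gal(Q(zeta_4818)/Q) ≅ Z/2Z × Z/10Z × Z/72Z.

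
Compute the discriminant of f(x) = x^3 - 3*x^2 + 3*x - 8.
Δ = -1323

For x^3 + a x^2 + b x + c the discriminant is Δ = 18 a b c - 4 a^3 c + a^2 b^2 - 4 b^3 - 27 c^2.
Plug a = -3, b = 3, c = -8:
  18*(-3)*(3)*(-8) - 4*(-3)^3*(-8) + (-3)^2*(3)^2 - 4*(3)^3 - 27*(-8)^2
  = 1296 + (-864) + 81 + (-108) + (-1728)
  = -1323.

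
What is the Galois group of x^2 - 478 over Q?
Gal(K/Q) = Z/2Z (cyclic of order 2)

x^2 - 478 is irreducible over Q since 478 is not a rational square. The splitting field Q(sqrt(478)) has degree 2 over Q, and its unique nontrivial automorphism is sqrt(478) ↦ -sqrt(478). Hence Gal(Q(sqrt(478))/Q) = Z/2Z.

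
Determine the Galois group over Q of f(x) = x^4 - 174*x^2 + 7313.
Gal(K/Q) = V_4 (Klein four-group, Z/2Z × Z/2Z)

f factors as (x^2 - 71)(x^2 - 103), so the splitting field is K = Q(sqrt(71), sqrt(103)). The elements 71, 103, 7313 are all non-squares in Q, so sqrt(71) and sqrt(103) generate independent quadratic extensions. Thus [K:Q] = 4 and Gal(K/Q) is generated by the two order-2 automorphisms sqrt(71) ↦ -sqrt(71) and sqrt(103) ↦ -sqrt(103), giving V_4.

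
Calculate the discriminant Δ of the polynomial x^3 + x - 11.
Δ = -3271

For a depressed cubic x^3 + p x + q the discriminant is Δ = -4 p^3 - 27 q^2 = -4*(1)^3 - 27*(-11)^2 = -4 - 3267 = -3271.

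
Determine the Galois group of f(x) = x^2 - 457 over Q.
Gal(K/Q) = Z/2Z (cyclic of order 2)

x^2 - 457 is irreducible over Q since 457 is not a rational square. The splitting field Q(sqrt(457)) has degree 2 over Q, and its unique nontrivial automorphism is sqrt(457) ↦ -sqrt(457). Hence Gal(Q(sqrt(457))/Q) = Z/2Z.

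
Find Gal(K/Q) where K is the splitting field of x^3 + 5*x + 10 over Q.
Gal(K/Q) = S_3 (symmetric group of order 6)

Compute the discriminant of x^3 + (0)*x^2 + (5)*x + (10): Δ = -3200. Since Δ is not a rational square, the Galois group is not contained in A_3; it must be the full S_3 (irreducibility of the cubic rules out anything smaller).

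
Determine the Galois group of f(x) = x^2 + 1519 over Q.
Gal(K/Q) = Z/2Z (cyclic of order 2)

x^2 + 1519 is irreducible over Q since -1519 is not a rational square. The splitting field Q(sqrt(-1519)) has degree 2 over Q, and its unique nontrivial automorphism is sqrt(-1519) ↦ -sqrt(-1519). Hence Gal(Q(sqrt(-1519))/Q) = Z/2Z.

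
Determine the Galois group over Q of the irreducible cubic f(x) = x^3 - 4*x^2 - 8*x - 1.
Gal(K/Q) = S_3 (symmetric group of order 6)

Compute the discriminant of x^3 + (-4)*x^2 + (-8)*x + (-1): Δ = 2213. Since Δ is not a rational square, the Galois group is not contained in A_3; it must be the full S_3 (irreducibility of the cubic rules out anything smaller).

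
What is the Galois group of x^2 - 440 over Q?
Gal(K/Q) = Z/2Z (cyclic of order 2)

x^2 - 440 is irreducible over Q since 440 is not a rational square. The splitting field Q(sqrt(440)) has degree 2 over Q, and its unique nontrivial automorphism is sqrt(440) ↦ -sqrt(440). Hence Gal(Q(sqrt(440))/Q) = Z/2Z.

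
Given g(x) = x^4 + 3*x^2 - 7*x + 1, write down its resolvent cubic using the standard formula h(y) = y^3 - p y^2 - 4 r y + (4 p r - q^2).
h(y) = y^3 - 3*y^2 - 4*y - 37

Identify coefficients: p = 3, q = -7, r = 1.
Plug into h(y) = y^3 - p y^2 - 4 r y + (4 p r - q^2):
  h(y) = y^3 - (3) y^2 - 4*(1) y + (4*(3)*(1) - (-7)^2)
       = y^3 + (-3) y^2 + (-4) y + (-37).
Simplifying: h(y) = y^3 - 3*y^2 - 4*y - 37.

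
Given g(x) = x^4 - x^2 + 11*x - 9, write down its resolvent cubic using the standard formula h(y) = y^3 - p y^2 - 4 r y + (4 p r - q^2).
h(y) = y^3 + y^2 + 36*y - 85

Identify coefficients: p = -1, q = 11, r = -9.
Plug into h(y) = y^3 - p y^2 - 4 r y + (4 p r - q^2):
  h(y) = y^3 - (-1) y^2 - 4*(-9) y + (4*(-1)*(-9) - (11)^2)
       = y^3 + (1) y^2 + (36) y + (-85).
Simplifying: h(y) = y^3 + y^2 + 36*y - 85.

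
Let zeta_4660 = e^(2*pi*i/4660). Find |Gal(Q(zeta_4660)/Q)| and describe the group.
|Gal(Q(zeta_4660)/Q)| = phi(4660) = 1856; group ≅ (Z/4660Z)^* ≅ Z/2Z × Z/4Z × Z/232Z

The n-th cyclotomic polynomial Φ_4660(x) is the minimal polynomial of zeta_4660 over Q and has degree phi(4660) = 1856. So Q(zeta_4660) is a degree-1856 Galois extension with Galois group (Z/4660Z)^*. By CRT, (Z/4660Z)^* ≅ (Z/4Z)^* × (Z/5Z)^* × (Z/233Z)^*. Each prime-power unit group is (Z/4Z)^* ≅ Z/2Z; (Z/5Z)^* ≅ Z/4Z; (Z/233Z)^* ≅ Z/232Z. Hence Gal(Q(zeta_4660)/Q) ≅ Z/2Z × Z/4Z × Z/232Z.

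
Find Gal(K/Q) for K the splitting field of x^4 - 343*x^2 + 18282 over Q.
Gal(K/Q) = V_4 (Klein four-group, Z/2Z × Z/2Z)

f factors as (x^2 - 66)(x^2 - 277), so the splitting field is K = Q(sqrt(66), sqrt(277)). The elements 66, 277, 18282 are all non-squares in Q, so sqrt(66) and sqrt(277) generate independent quadratic extensions. Thus [K:Q] = 4 and Gal(K/Q) is generated by the two order-2 automorphisms sqrt(66) ↦ -sqrt(66) and sqrt(277) ↦ -sqrt(277), giving V_4.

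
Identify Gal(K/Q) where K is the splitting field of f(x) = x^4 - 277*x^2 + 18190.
Gal(K/Q) = V_4 (Klein four-group, Z/2Z × Z/2Z)

f factors as (x^2 - 107)(x^2 - 170), so the splitting field is K = Q(sqrt(107), sqrt(170)). The elements 107, 170, 18190 are all non-squares in Q, so sqrt(107) and sqrt(170) generate independent quadratic extensions. Thus [K:Q] = 4 and Gal(K/Q) is generated by the two order-2 automorphisms sqrt(107) ↦ -sqrt(107) and sqrt(170) ↦ -sqrt(170), giving V_4.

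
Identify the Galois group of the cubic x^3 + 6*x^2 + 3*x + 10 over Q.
Gal(K/Q) = S_3 (symmetric group of order 6)

Compute the discriminant of x^3 + (6)*x^2 + (3)*x + (10): Δ = -7884. Since Δ is not a rational square, the Galois group is not contained in A_3; it must be the full S_3 (irreducibility of the cubic rules out anything smaller).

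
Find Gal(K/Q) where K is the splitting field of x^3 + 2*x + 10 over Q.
Gal(K/Q) = S_3 (symmetric group of order 6)

Compute the discriminant of x^3 + (0)*x^2 + (2)*x + (10): Δ = -2732. Since Δ is not a rational square, the Galois group is not contained in A_3; it must be the full S_3 (irreducibility of the cubic rules out anything smaller).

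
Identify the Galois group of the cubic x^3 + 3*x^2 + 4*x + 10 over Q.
Gal(K/Q) = S_3 (symmetric group of order 6)

Compute the discriminant of x^3 + (3)*x^2 + (4)*x + (10): Δ = -1732. Since Δ is not a rational square, the Galois group is not contained in A_3; it must be the full S_3 (irreducibility of the cubic rules out anything smaller).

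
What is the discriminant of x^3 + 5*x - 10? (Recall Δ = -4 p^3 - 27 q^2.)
Δ = -3200

For a depressed cubic x^3 + p x + q the discriminant is Δ = -4 p^3 - 27 q^2 = -4*(5)^3 - 27*(-10)^2 = -500 - 2700 = -3200.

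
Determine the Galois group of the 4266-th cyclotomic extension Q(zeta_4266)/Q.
|Gal(Q(zeta_4266)/Q)| = phi(4266) = 1404; group ≅ (Z/4266Z)^* ≅ Z/18Z × Z/78Z

The n-th cyclotomic polynomial Φ_4266(x) is the minimal polynomial of zeta_4266 over Q and has degree phi(4266) = 1404. So Q(zeta_4266) is a degree-1404 Galois extension with Galois group (Z/4266Z)^*. By CRT, (Z/4266Z)^* ≅ (Z/2Z)^* × (Z/27Z)^* × (Z/79Z)^*. Each prime-power unit group is (Z/2Z)^* ≅ trivial group (order 1); (Z/27Z)^* ≅ Z/18Z; (Z/79Z)^* ≅ Z/78Z. Hence Gal(Q(zeta_4266)/Q) ≅ Z/18Z × Z/78Z.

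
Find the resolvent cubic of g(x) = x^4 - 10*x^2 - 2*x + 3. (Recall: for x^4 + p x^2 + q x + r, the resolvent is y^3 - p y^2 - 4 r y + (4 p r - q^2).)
h(y) = y^3 + 10*y^2 - 12*y - 124

Identify coefficients: p = -10, q = -2, r = 3.
Plug into h(y) = y^3 - p y^2 - 4 r y + (4 p r - q^2):
  h(y) = y^3 - (-10) y^2 - 4*(3) y + (4*(-10)*(3) - (-2)^2)
       = y^3 + (10) y^2 + (-12) y + (-124).
Simplifying: h(y) = y^3 + 10*y^2 - 12*y - 124.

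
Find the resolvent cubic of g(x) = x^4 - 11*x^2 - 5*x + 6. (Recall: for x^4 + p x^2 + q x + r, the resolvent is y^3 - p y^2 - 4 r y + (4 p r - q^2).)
h(y) = y^3 + 11*y^2 - 24*y - 289

Identify coefficients: p = -11, q = -5, r = 6.
Plug into h(y) = y^3 - p y^2 - 4 r y + (4 p r - q^2):
  h(y) = y^3 - (-11) y^2 - 4*(6) y + (4*(-11)*(6) - (-5)^2)
       = y^3 + (11) y^2 + (-24) y + (-289).
Simplifying: h(y) = y^3 + 11*y^2 - 24*y - 289.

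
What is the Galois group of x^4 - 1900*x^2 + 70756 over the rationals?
Gal(K/Q) = Z/2Z (cyclic of order 2)

f factors as (x^2 - 38)(x^2 - 1862), so the splitting field is K = Q(sqrt(38), sqrt(1862)). The squarefree part of 38 is 38 and the squarefree part of 1862 is also 38, so sqrt(38) and sqrt(1862) are both rational multiples of sqrt(38). Hence Q(sqrt(38)) = Q(sqrt(1862)) = Q(sqrt(38)), and the splitting field collapses to a single degree-2 extension with Galois group Z/2Z.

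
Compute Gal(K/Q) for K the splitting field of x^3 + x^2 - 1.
Gal(K/Q) = S_3 (symmetric group of order 6)

Compute the discriminant of x^3 + (1)*x^2 + (0)*x + (-1): Δ = -23. Since Δ is not a rational square, the Galois group is not contained in A_3; it must be the full S_3 (irreducibility of the cubic rules out anything smaller).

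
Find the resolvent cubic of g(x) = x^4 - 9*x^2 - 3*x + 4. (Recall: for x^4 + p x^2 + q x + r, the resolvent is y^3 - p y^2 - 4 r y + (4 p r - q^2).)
h(y) = y^3 + 9*y^2 - 16*y - 153

Identify coefficients: p = -9, q = -3, r = 4.
Plug into h(y) = y^3 - p y^2 - 4 r y + (4 p r - q^2):
  h(y) = y^3 - (-9) y^2 - 4*(4) y + (4*(-9)*(4) - (-3)^2)
       = y^3 + (9) y^2 + (-16) y + (-153).
Simplifying: h(y) = y^3 + 9*y^2 - 16*y - 153.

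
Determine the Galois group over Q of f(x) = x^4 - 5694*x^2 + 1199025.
Gal(K/Q) = Z/2Z (cyclic of order 2)

f factors as (x^2 - 219)(x^2 - 5475), so the splitting field is K = Q(sqrt(219), sqrt(5475)). The squarefree part of 219 is 219 and the squarefree part of 5475 is also 219, so sqrt(219) and sqrt(5475) are both rational multiples of sqrt(219). Hence Q(sqrt(219)) = Q(sqrt(5475)) = Q(sqrt(219)), and the splitting field collapses to a single degree-2 extension with Galois group Z/2Z.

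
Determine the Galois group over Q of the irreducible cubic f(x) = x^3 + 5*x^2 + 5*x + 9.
Gal(K/Q) = S_3 (symmetric group of order 6)

Compute the discriminant of x^3 + (5)*x^2 + (5)*x + (9): Δ = -2512. Since Δ is not a rational square, the Galois group is not contained in A_3; it must be the full S_3 (irreducibility of the cubic rules out anything smaller).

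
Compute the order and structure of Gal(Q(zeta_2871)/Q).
|Gal(Q(zeta_2871)/Q)| = phi(2871) = 1680; group ≅ (Z/2871Z)^* ≅ Z/6Z × Z/10Z × Z/28Z

The n-th cyclotomic polynomial Φ_2871(x) is the minimal polynomial of zeta_2871 over Q and has degree phi(2871) = 1680. So Q(zeta_2871) is a degree-1680 Galois extension with Galois group (Z/2871Z)^*. By CRT, (Z/2871Z)^* ≅ (Z/9Z)^* × (Z/11Z)^* × (Z/29Z)^*. Each prime-power unit group is (Z/9Z)^* ≅ Z/6Z; (Z/11Z)^* ≅ Z/10Z; (Z/29Z)^* ≅ Z/28Z. Hence Gal(Q(zeta_2871)/Q) ≅ Z/6Z × Z/10Z × Z/28Z.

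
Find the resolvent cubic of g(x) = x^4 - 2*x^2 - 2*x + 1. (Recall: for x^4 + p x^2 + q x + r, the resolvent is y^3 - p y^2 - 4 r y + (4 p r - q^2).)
h(y) = y^3 + 2*y^2 - 4*y - 12

Identify coefficients: p = -2, q = -2, r = 1.
Plug into h(y) = y^3 - p y^2 - 4 r y + (4 p r - q^2):
  h(y) = y^3 - (-2) y^2 - 4*(1) y + (4*(-2)*(1) - (-2)^2)
       = y^3 + (2) y^2 + (-4) y + (-12).
Simplifying: h(y) = y^3 + 2*y^2 - 4*y - 12.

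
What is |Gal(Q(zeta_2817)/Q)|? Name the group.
|Gal(Q(zeta_2817)/Q)| = phi(2817) = 1872; group ≅ (Z/2817Z)^* ≅ Z/6Z × Z/312Z

The n-th cyclotomic polynomial Φ_2817(x) is the minimal polynomial of zeta_2817 over Q and has degree phi(2817) = 1872. So Q(zeta_2817) is a degree-1872 Galois extension with Galois group (Z/2817Z)^*. By CRT, (Z/2817Z)^* ≅ (Z/9Z)^* × (Z/313Z)^*. Each prime-power unit group is (Z/9Z)^* ≅ Z/6Z; (Z/313Z)^* ≅ Z/312Z. Hence Gal(Q(zeta_2817)/Q) ≅ Z/6Z × Z/312Z.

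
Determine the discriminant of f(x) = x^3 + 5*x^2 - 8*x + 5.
Δ = -3127

For x^3 + a x^2 + b x + c the discriminant is Δ = 18 a b c - 4 a^3 c + a^2 b^2 - 4 b^3 - 27 c^2.
Plug a = 5, b = -8, c = 5:
  18*(5)*(-8)*(5) - 4*(5)^3*(5) + (5)^2*(-8)^2 - 4*(-8)^3 - 27*(5)^2
  = -3600 + (-2500) + 1600 + (2048) + (-675)
  = -3127.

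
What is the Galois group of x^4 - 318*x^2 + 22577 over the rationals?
Gal(K/Q) = V_4 (Klein four-group, Z/2Z × Z/2Z)

f factors as (x^2 - 107)(x^2 - 211), so the splitting field is K = Q(sqrt(107), sqrt(211)). The elements 107, 211, 22577 are all non-squares in Q, so sqrt(107) and sqrt(211) generate independent quadratic extensions. Thus [K:Q] = 4 and Gal(K/Q) is generated by the two order-2 automorphisms sqrt(107) ↦ -sqrt(107) and sqrt(211) ↦ -sqrt(211), giving V_4.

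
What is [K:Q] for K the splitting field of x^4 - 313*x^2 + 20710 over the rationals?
[K:Q] = 4

f factors as (x^2 - 218)(x^2 - 95); the splitting field is K = Q(sqrt(218), sqrt(95)). Since 218, 95, and 20710 are all non-squares in Q, the three subfields Q(sqrt(218)), Q(sqrt(95)), Q(sqrt(20710)) are distinct degree-2 extensions, so [K:Q] = 4 (Klein four Galois group).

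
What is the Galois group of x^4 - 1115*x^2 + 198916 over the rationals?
Gal(K/Q) = Z/2Z (cyclic of order 2)

f factors as (x^2 - 223)(x^2 - 892), so the splitting field is K = Q(sqrt(223), sqrt(892)). The squarefree part of 223 is 223 and the squarefree part of 892 is also 223, so sqrt(223) and sqrt(892) are both rational multiples of sqrt(223). Hence Q(sqrt(223)) = Q(sqrt(892)) = Q(sqrt(223)), and the splitting field collapses to a single degree-2 extension with Galois group Z/2Z.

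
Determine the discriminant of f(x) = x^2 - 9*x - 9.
Δ = 117

For a quadratic a x^2 + b x + c the discriminant is Δ = b^2 - 4ac = (-9)^2 - 4*(1)*(-9) = 81 - (-36) = 117.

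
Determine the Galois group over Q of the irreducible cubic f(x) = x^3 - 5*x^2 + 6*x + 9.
Gal(K/Q) = S_3 (symmetric group of order 6)

Compute the discriminant of x^3 + (-5)*x^2 + (6)*x + (9): Δ = -2511. Since Δ is not a rational square, the Galois group is not contained in A_3; it must be the full S_3 (irreducibility of the cubic rules out anything smaller).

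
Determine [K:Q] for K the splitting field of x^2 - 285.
[K:Q] = 2

The polynomial x^2 - 285 is irreducible over Q since 285 is not a perfect square. Its splitting field is Q(sqrt(285)), which has degree 2 over Q.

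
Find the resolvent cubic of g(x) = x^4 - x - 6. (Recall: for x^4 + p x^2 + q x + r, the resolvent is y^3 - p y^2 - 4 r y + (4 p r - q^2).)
h(y) = y^3 + 24*y - 1

Identify coefficients: p = 0, q = -1, r = -6.
Plug into h(y) = y^3 - p y^2 - 4 r y + (4 p r - q^2):
  h(y) = y^3 - (0) y^2 - 4*(-6) y + (4*(0)*(-6) - (-1)^2)
       = y^3 + (0) y^2 + (24) y + (-1).
Simplifying: h(y) = y^3 + 24*y - 1.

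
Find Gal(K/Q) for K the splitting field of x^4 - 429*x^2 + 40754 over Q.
Gal(K/Q) = V_4 (Klein four-group, Z/2Z × Z/2Z)

f factors as (x^2 - 142)(x^2 - 287), so the splitting field is K = Q(sqrt(142), sqrt(287)). The elements 142, 287, 40754 are all non-squares in Q, so sqrt(142) and sqrt(287) generate independent quadratic extensions. Thus [K:Q] = 4 and Gal(K/Q) is generated by the two order-2 automorphisms sqrt(142) ↦ -sqrt(142) and sqrt(287) ↦ -sqrt(287), giving V_4.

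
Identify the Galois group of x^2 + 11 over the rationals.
Gal(K/Q) = Z/2Z (cyclic of order 2)

x^2 + 11 is irreducible over Q since -11 is not a rational square. The splitting field Q(sqrt(-11)) has degree 2 over Q, and its unique nontrivial automorphism is sqrt(-11) ↦ -sqrt(-11). Hence Gal(Q(sqrt(-11))/Q) = Z/2Z.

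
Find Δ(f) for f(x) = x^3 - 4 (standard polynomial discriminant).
Δ = -432

For a depressed cubic x^3 + p x + q the discriminant is Δ = -4 p^3 - 27 q^2 = -4*(0)^3 - 27*(-4)^2 = 0 - 432 = -432.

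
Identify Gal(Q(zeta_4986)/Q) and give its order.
|Gal(Q(zeta_4986)/Q)| = phi(4986) = 1656; group ≅ (Z/4986Z)^* ≅ Z/6Z × Z/276Z

The n-th cyclotomic polynomial Φ_4986(x) is the minimal polynomial of zeta_4986 over Q and has degree phi(4986) = 1656. So Q(zeta_4986) is a degree-1656 Galois extension with Galois group (Z/4986Z)^*. By CRT, (Z/4986Z)^* ≅ (Z/2Z)^* × (Z/9Z)^* × (Z/277Z)^*. Each prime-power unit group is (Z/2Z)^* ≅ trivial group (order 1); (Z/9Z)^* ≅ Z/6Z; (Z/277Z)^* ≅ Z/276Z. Hence Gal(Q(zeta_4986)/Q) ≅ Z/6Z × Z/276Z.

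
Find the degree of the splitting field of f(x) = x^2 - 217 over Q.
[K:Q] = 2

The polynomial x^2 - 217 is irreducible over Q since 217 is not a perfect square. Its splitting field is Q(sqrt(217)), which has degree 2 over Q.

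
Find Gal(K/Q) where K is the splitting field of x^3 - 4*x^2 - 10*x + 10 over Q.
Gal(K/Q) = S_3 (symmetric group of order 6)

Compute the discriminant of x^3 + (-4)*x^2 + (-10)*x + (10): Δ = 12660. Since Δ is not a rational square, the Galois group is not contained in A_3; it must be the full S_3 (irreducibility of the cubic rules out anything smaller).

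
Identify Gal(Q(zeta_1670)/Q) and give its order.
|Gal(Q(zeta_1670)/Q)| = phi(1670) = 664; group ≅ (Z/1670Z)^* ≅ Z/4Z × Z/166Z

The n-th cyclotomic polynomial Φ_1670(x) is the minimal polynomial of zeta_1670 over Q and has degree phi(1670) = 664. So Q(zeta_1670) is a degree-664 Galois extension with Galois group (Z/1670Z)^*. By CRT, (Z/1670Z)^* ≅ (Z/2Z)^* × (Z/5Z)^* × (Z/167Z)^*. Each prime-power unit group is (Z/2Z)^* ≅ trivial group (order 1); (Z/5Z)^* ≅ Z/4Z; (Z/167Z)^* ≅ Z/166Z. Hence Gal(Q(zeta_1670)/Q) ≅ Z/4Z × Z/166Z.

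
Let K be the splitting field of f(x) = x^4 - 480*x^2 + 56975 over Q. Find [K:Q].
[K:Q] = 4

f factors as (x^2 - 265)(x^2 - 215); the splitting field is K = Q(sqrt(265), sqrt(215)). Since 265, 215, and 56975 are all non-squares in Q, the three subfields Q(sqrt(265)), Q(sqrt(215)), Q(sqrt(56975)) are distinct degree-2 extensions, so [K:Q] = 4 (Klein four Galois group).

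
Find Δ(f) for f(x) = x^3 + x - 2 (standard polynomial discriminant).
Δ = -112

For x^3 + a x^2 + b x + c the discriminant is Δ = 18 a b c - 4 a^3 c + a^2 b^2 - 4 b^3 - 27 c^2.
Plug a = 0, b = 1, c = -2:
  18*(0)*(1)*(-2) - 4*(0)^3*(-2) + (0)^2*(1)^2 - 4*(1)^3 - 27*(-2)^2
  = 0 + (0) + 0 + (-4) + (-108)
  = -112.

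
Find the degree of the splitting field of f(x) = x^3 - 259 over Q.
[K:Q] = 6

x^3 - 259 has one real root r = 259^(1/3) and two complex roots r*zeta_3, r*zeta_3^2 where zeta_3 = e^(2*pi*i/3). The splitting field is Q(r, zeta_3). [Q(r):Q] = 3 and [Q(zeta_3):Q] = 2 with gcd = 1, so [Q(r, zeta_3):Q] = 3 * 2 = 6.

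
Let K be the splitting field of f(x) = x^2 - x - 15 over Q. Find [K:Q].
[K:Q] = 2

The discriminant of x^2 + (-1)*x + (-15) is b^2 - 4c = 1 - (-60) = 61. Since 61 is not a perfect square in Q, the polynomial is irreducible over Q. Its two roots generate a degree-2 extension, so [K:Q] = 2.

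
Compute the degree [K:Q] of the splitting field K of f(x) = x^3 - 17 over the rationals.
[K:Q] = 6

x^3 - 17 has one real root r = 17^(1/3) and two complex roots r*zeta_3, r*zeta_3^2 where zeta_3 = e^(2*pi*i/3). The splitting field is Q(r, zeta_3). [Q(r):Q] = 3 and [Q(zeta_3):Q] = 2 with gcd = 1, so [Q(r, zeta_3):Q] = 3 * 2 = 6.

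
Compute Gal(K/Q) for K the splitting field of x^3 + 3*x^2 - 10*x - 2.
Gal(K/Q) = S_3 (symmetric group of order 6)

Compute the discriminant of x^3 + (3)*x^2 + (-10)*x + (-2): Δ = 6088. Since Δ is not a rational square, the Galois group is not contained in A_3; it must be the full S_3 (irreducibility of the cubic rules out anything smaller).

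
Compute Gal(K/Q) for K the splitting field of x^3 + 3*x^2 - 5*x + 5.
Gal(K/Q) = S_3 (symmetric group of order 6)

Compute the discriminant of x^3 + (3)*x^2 + (-5)*x + (5): Δ = -1840. Since Δ is not a rational square, the Galois group is not contained in A_3; it must be the full S_3 (irreducibility of the cubic rules out anything smaller).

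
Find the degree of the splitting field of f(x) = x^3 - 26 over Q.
[K:Q] = 6

x^3 - 26 has one real root r = 26^(1/3) and two complex roots r*zeta_3, r*zeta_3^2 where zeta_3 = e^(2*pi*i/3). The splitting field is Q(r, zeta_3). [Q(r):Q] = 3 and [Q(zeta_3):Q] = 2 with gcd = 1, so [Q(r, zeta_3):Q] = 3 * 2 = 6.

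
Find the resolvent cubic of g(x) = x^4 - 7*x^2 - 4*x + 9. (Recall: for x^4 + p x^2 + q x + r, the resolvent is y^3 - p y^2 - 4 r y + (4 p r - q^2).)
h(y) = y^3 + 7*y^2 - 36*y - 268

Identify coefficients: p = -7, q = -4, r = 9.
Plug into h(y) = y^3 - p y^2 - 4 r y + (4 p r - q^2):
  h(y) = y^3 - (-7) y^2 - 4*(9) y + (4*(-7)*(9) - (-4)^2)
       = y^3 + (7) y^2 + (-36) y + (-268).
Simplifying: h(y) = y^3 + 7*y^2 - 36*y - 268.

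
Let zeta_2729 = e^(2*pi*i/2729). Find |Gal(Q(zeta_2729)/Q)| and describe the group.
|Gal(Q(zeta_2729)/Q)| = phi(2729) = 2728; group ≅ (Z/2729Z)^* ≅ Z/2728Z

The n-th cyclotomic polynomial Φ_2729(x) is the minimal polynomial of zeta_2729 over Q and has degree phi(2729) = 2728. So Q(zeta_2729) is a degree-2728 Galois extension with Galois group (Z/2729Z)^*. (Z/2729Z)^* is cyclic since 2729 is an odd prime power (or 4). Hence Gal(Q(zeta_2729)/Q) ≅ Z/2728Z.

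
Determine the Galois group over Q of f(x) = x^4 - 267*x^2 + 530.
Gal(K/Q) = V_4 (Klein four-group, Z/2Z × Z/2Z)

f factors as (x^2 - 2)(x^2 - 265), so the splitting field is K = Q(sqrt(2), sqrt(265)). The elements 2, 265, 530 are all non-squares in Q, so sqrt(2) and sqrt(265) generate independent quadratic extensions. Thus [K:Q] = 4 and Gal(K/Q) is generated by the two order-2 automorphisms sqrt(2) ↦ -sqrt(2) and sqrt(265) ↦ -sqrt(265), giving V_4.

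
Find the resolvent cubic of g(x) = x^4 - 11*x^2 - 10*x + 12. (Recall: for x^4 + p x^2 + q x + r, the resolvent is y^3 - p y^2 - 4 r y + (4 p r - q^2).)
h(y) = y^3 + 11*y^2 - 48*y - 628

Identify coefficients: p = -11, q = -10, r = 12.
Plug into h(y) = y^3 - p y^2 - 4 r y + (4 p r - q^2):
  h(y) = y^3 - (-11) y^2 - 4*(12) y + (4*(-11)*(12) - (-10)^2)
       = y^3 + (11) y^2 + (-48) y + (-628).
Simplifying: h(y) = y^3 + 11*y^2 - 48*y - 628.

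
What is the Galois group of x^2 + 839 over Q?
Gal(K/Q) = Z/2Z (cyclic of order 2)

x^2 + 839 is irreducible over Q since -839 is not a rational square. The splitting field Q(sqrt(-839)) has degree 2 over Q, and its unique nontrivial automorphism is sqrt(-839) ↦ -sqrt(-839). Hence Gal(Q(sqrt(-839))/Q) = Z/2Z.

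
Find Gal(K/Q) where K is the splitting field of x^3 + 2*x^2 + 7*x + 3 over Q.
Gal(K/Q) = S_3 (symmetric group of order 6)

Compute the discriminant of x^3 + (2)*x^2 + (7)*x + (3): Δ = -759. Since Δ is not a rational square, the Galois group is not contained in A_3; it must be the full S_3 (irreducibility of the cubic rules out anything smaller).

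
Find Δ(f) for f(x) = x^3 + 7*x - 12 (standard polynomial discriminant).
Δ = -5260

For a depressed cubic x^3 + p x + q the discriminant is Δ = -4 p^3 - 27 q^2 = -4*(7)^3 - 27*(-12)^2 = -1372 - 3888 = -5260.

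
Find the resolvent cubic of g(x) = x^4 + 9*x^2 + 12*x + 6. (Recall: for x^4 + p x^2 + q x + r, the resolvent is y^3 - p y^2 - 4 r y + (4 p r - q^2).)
h(y) = y^3 - 9*y^2 - 24*y + 72

Identify coefficients: p = 9, q = 12, r = 6.
Plug into h(y) = y^3 - p y^2 - 4 r y + (4 p r - q^2):
  h(y) = y^3 - (9) y^2 - 4*(6) y + (4*(9)*(6) - (12)^2)
       = y^3 + (-9) y^2 + (-24) y + (72).
Simplifying: h(y) = y^3 - 9*y^2 - 24*y + 72.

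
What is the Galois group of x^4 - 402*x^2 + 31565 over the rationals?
Gal(K/Q) = V_4 (Klein four-group, Z/2Z × Z/2Z)

f factors as (x^2 - 107)(x^2 - 295), so the splitting field is K = Q(sqrt(107), sqrt(295)). The elements 107, 295, 31565 are all non-squares in Q, so sqrt(107) and sqrt(295) generate independent quadratic extensions. Thus [K:Q] = 4 and Gal(K/Q) is generated by the two order-2 automorphisms sqrt(107) ↦ -sqrt(107) and sqrt(295) ↦ -sqrt(295), giving V_4.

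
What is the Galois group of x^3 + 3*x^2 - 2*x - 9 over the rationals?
Gal(K/Q) = S_3 (symmetric group of order 6)

Compute the discriminant of x^3 + (3)*x^2 + (-2)*x + (-9): Δ = -175. Since Δ is not a rational square, the Galois group is not contained in A_3; it must be the full S_3 (irreducibility of the cubic rules out anything smaller).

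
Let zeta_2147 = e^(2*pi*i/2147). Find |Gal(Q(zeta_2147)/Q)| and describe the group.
|Gal(Q(zeta_2147)/Q)| = phi(2147) = 2016; group ≅ (Z/2147Z)^* ≅ Z/18Z × Z/112Z

The n-th cyclotomic polynomial Φ_2147(x) is the minimal polynomial of zeta_2147 over Q and has degree phi(2147) = 2016. So Q(zeta_2147) is a degree-2016 Galois extension with Galois group (Z/2147Z)^*. By CRT, (Z/2147Z)^* ≅ (Z/19Z)^* × (Z/113Z)^*. Each prime-power unit group is (Z/19Z)^* ≅ Z/18Z; (Z/113Z)^* ≅ Z/112Z. Hence Gal(Q(zeta_2147)/Q) ≅ Z/18Z × Z/112Z.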